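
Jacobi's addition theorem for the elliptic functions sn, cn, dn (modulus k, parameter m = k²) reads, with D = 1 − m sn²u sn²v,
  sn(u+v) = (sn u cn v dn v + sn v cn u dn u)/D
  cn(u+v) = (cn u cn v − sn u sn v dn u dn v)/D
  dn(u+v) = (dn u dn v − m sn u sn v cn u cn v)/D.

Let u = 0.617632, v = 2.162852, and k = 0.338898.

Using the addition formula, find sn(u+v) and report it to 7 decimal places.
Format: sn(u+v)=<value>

sn(u+v)=0.4402641

sn u = 0.5757001682206668, cn u = 0.8176608809957193, dn u = 0.9807826320708875
sn v = 0.8706092971960086, cn v = -0.4919750518429487, dn v = 0.9554825092356778
m = k² = 0.114851854404
D = 1 − m·sn²u·sn²v = 0.9711479068433281
sn(u+v) = (sn u·cn v·dn v + sn v·cn u·dn u)/D = 0.4275616027420132/0.9711479068433281 = 0.4402641448631472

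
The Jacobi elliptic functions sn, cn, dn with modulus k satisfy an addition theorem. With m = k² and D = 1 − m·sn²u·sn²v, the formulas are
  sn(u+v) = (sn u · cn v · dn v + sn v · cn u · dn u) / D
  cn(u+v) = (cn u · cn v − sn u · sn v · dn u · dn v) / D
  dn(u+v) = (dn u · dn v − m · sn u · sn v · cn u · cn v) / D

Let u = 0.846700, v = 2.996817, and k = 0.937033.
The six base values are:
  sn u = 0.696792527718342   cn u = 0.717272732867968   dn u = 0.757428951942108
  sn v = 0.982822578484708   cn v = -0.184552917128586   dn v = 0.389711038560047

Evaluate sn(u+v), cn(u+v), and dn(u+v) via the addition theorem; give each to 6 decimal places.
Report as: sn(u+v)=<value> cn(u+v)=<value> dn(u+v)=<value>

m = k² = 0.878030843089
D = 1 − m·sn²u·sn²v = 0.5882183482183879
sn(u+v) = (sn u·cn v·dn v + sn v·cn u·dn u)/D = 0.4838360034227298/0.5882183482183879 = 0.8225449017158097
cn(u+v) = (cn u·cn v − sn u·sn v·dn u·dn v)/D = -0.3345198753029315/0.5882183482183879 = -0.5687001711458587
dn(u+v) = (dn u·dn v − m·sn u·sn v·cn u·cn v)/D = 0.3747748585896446/0.5882183482183879 = 0.6371356142234821

sn(u+v)=0.822545 cn(u+v)=-0.568700 dn(u+v)=0.637136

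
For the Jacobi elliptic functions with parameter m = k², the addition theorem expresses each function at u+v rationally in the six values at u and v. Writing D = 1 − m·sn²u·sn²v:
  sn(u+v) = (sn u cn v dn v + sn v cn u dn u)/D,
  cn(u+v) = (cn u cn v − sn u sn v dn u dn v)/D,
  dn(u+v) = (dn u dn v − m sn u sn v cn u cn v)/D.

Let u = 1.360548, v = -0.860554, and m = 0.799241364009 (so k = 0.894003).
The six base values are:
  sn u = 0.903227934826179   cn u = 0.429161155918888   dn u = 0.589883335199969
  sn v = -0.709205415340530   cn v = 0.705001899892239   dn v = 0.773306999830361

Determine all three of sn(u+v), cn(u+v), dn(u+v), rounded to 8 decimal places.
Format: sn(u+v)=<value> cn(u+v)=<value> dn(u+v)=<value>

sn(u+v)=0.46557359 cn(u+v)=0.88500917 dn(u+v)=0.90926202

m = k² = 0.799241364009
D = 1 − m·sn²u·sn²v = 0.6720431092741785
sn(u+v) = (sn u·cn v·dn v + sn v·cn u·dn u)/D = 0.3128855217115261/0.6720431092741785 = 0.4655735880536733
cn(u+v) = (cn u·cn v − sn u·sn v·dn u·dn v)/D = 0.5947643155286063/0.6720431092741785 = 0.8850091717642414
dn(u+v) = (dn u·dn v − m·sn u·sn v·cn u·cn v)/D = 0.6110632777531749/0.6720431092741785 = 0.9092620239989318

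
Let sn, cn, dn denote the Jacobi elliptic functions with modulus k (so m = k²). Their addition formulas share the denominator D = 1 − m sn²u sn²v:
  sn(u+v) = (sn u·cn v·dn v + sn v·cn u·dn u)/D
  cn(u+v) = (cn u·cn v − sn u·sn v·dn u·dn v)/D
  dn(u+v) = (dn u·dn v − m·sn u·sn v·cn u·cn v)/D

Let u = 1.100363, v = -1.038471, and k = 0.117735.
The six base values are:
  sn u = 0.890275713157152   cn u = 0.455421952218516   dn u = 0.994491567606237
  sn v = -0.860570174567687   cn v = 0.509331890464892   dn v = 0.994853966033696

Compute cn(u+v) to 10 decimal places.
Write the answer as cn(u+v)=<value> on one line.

m = k² = 0.013861530225
D = 1 − m·sn²u·sn²v = 0.9918635903017064
cn(u+v) = (cn u·cn v − sn u·sn v·dn u·dn v)/D = 0.9899645041417224/0.9918635903017064 = 0.9980853353439395

cn(u+v)=0.9980853353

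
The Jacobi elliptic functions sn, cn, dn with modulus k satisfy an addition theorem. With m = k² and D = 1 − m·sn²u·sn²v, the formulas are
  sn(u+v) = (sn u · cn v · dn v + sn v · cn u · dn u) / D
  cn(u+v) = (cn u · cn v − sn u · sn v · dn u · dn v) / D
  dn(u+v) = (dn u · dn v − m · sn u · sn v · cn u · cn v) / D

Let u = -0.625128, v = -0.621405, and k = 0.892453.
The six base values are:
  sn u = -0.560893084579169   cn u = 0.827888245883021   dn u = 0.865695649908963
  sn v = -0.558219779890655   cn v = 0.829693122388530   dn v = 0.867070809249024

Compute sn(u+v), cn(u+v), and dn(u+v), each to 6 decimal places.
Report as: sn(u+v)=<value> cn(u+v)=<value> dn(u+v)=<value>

sn(u+v)=-0.871642 cn(u+v)=0.490144 dn(u+v)=0.628389

m = k² = 0.796472357209
D = 1 − m·sn²u·sn²v = 0.921919727408416
sn(u+v) = (sn u·cn v·dn v + sn v·cn u·dn u)/D = -0.8035836914958535/0.921919727408416 = -0.8716417141379393
cn(u+v) = (cn u·cn v − sn u·sn v·dn u·dn v)/D = 0.4518730292313374/0.921919727408416 = 0.4901435730219004
dn(u+v) = (dn u·dn v − m·sn u·sn v·cn u·cn v)/D = 0.5793242168760833/0.921919727408416 = 0.6283890013988595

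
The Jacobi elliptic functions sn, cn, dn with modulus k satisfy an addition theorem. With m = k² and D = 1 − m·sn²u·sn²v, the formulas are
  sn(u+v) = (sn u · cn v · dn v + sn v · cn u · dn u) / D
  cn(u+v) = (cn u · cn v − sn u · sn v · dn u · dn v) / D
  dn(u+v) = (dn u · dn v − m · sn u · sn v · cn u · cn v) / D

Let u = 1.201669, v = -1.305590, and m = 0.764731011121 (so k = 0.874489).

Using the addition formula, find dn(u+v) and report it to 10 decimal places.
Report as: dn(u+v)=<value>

sn u = 0.8607777775113354, cn u = 0.5089809600983577, dn u = 0.6583171285618928
sn v = -0.892765653808518, cn v = 0.4505213506370695, dn v = 0.6248888302647945
m = k² = 0.764731011121
D = 1 − m·sn²u·sn²v = 0.5483877200642687
dn(u+v) = (dn u·dn v − m·sn u·sn v·cn u·cn v)/D = 0.5461328899045449/0.5483877200642687 = 0.9958882555585681

dn(u+v)=0.9958882556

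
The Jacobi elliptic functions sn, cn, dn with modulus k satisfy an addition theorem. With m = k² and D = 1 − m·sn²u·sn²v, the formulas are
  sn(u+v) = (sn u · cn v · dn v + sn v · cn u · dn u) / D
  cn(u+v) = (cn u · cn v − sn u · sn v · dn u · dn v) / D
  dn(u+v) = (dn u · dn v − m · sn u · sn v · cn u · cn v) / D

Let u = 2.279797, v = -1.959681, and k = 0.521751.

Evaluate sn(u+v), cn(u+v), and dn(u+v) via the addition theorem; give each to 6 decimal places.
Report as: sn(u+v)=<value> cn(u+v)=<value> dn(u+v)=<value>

sn u = 0.8758419085938352, cn u = -0.4825981259295439, dn u = 0.8894813922802343
sn v = -0.9750315180742937, cn v = -0.2220665187770059, dn v = 0.8609298624174677
m = k² = 0.272224106001
D = 1 − m·sn²u·sn²v = 0.8014749410580432
sn(u+v) = (sn u·cn v·dn v + sn v·cn u·dn u)/D = 0.251097336679/0.8014749410580432 = 0.3132940580119964
cn(u+v) = (cn u·cn v − sn u·sn v·dn u·dn v)/D = 0.7611256194983235/0.8014749410580432 = 0.9496561657854783
dn(u+v) = (dn u·dn v − m·sn u·sn v·cn u·cn v)/D = 0.7906948753929451/0.8014749410580432 = 0.9865497158889746

sn(u+v)=0.313294 cn(u+v)=0.949656 dn(u+v)=0.986550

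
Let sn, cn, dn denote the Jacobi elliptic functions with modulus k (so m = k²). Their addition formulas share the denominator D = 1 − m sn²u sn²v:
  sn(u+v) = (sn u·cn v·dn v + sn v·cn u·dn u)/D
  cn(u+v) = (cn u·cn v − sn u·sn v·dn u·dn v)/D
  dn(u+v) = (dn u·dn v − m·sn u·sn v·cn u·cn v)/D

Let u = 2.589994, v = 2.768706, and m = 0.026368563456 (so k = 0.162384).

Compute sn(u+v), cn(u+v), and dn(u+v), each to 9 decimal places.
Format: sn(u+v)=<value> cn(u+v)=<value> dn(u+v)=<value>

sn(u+v)=-0.821046978 cn(u+v)=0.570860631 dn(u+v)=0.991072385

sn u = 0.5411877412890584, cn u = -0.8409017949073763, dn u = 0.9961310481775225
sn v = 0.3835609058602919, cn v = -0.9235155827032007, dn v = 0.9980584572776343
m = k² = 0.026368563456
D = 1 − m·sn²u·sn²v = 0.9988638097900485
sn(u+v) = (sn u·cn v·dn v + sn v·cn u·dn u)/D = -0.8201141121678028/0.9988638097900485 = -0.8210469777057824
cn(u+v) = (cn u·cn v − sn u·sn v·dn u·dn v)/D = 0.5702120250674363/0.9988638097900485 = 0.570860631327998
dn(u+v) = (dn u·dn v − m·sn u·sn v·cn u·cn v)/D = 0.9899463386365228/0.9988638097900485 = 0.9910723853781428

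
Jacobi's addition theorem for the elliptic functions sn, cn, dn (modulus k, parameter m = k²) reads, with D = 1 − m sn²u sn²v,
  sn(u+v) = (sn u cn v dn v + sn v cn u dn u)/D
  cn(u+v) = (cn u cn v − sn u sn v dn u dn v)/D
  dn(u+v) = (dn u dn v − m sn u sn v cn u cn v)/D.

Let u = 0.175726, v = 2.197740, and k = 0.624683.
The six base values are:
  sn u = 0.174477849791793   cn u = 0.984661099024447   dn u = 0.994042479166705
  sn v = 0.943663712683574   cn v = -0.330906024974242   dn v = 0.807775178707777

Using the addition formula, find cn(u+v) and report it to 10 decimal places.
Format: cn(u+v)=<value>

cn(u+v)=-0.4629341155

m = k² = 0.390228850489
D = 1 − m·sn²u·sn²v = 0.9894212467836439
cn(u+v) = (cn u·cn v − sn u·sn v·dn u·dn v)/D = -0.4580368497549717/0.9894212467836439 = -0.4629341155184737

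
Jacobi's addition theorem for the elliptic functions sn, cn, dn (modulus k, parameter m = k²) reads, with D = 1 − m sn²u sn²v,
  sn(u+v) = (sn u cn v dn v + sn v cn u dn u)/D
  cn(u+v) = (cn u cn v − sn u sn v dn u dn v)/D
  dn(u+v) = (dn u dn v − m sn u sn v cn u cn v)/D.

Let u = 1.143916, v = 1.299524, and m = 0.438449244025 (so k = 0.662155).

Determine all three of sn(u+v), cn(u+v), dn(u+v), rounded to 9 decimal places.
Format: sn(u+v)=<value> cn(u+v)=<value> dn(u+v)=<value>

sn u = 0.8723977365796449, cn u = 0.4887966747132314, dn u = 0.8162756943675555
sn v = 0.9264876928767603, cn v = 0.3763250655323106, dn v = 0.7897114544125005
m = k² = 0.438449244025
D = 1 − m·sn²u·sn²v = 0.7135639373729521
sn(u+v) = (sn u·cn v·dn v + sn v·cn u·dn u)/D = 0.6289282864491602/0.7135639373729521 = 0.8813902350006848
cn(u+v) = (cn u·cn v − sn u·sn v·dn u·dn v)/D = -0.3370796689557432/0.7135639373729521 = -0.4723888796801186
dn(u+v) = (dn u·dn v − m·sn u·sn v·cn u·cn v)/D = 0.5794346797450349/0.7135639373729521 = 0.812029097039677

sn(u+v)=0.881390235 cn(u+v)=-0.472388880 dn(u+v)=0.812029097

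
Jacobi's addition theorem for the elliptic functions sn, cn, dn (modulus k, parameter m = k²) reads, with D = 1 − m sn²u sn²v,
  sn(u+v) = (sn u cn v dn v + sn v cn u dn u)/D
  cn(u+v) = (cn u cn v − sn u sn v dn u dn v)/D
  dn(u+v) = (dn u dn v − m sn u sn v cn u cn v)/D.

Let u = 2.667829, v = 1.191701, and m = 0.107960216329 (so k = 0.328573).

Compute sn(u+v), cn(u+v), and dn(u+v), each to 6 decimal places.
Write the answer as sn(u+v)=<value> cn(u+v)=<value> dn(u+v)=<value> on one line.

sn(u+v)=-0.583857 cn(u+v)=-0.811857 dn(u+v)=0.981426

sn u = 0.5321167549059259, cn u = -0.8466709863626997, dn u = 0.9845970011453844
sn v = 0.9202889895001053, cn v = 0.3912392820319491, dn v = 0.9531867902168912
m = k² = 0.107960216329
D = 1 − m·sn²u·sn²v = 0.9741103567496353
sn(u+v) = (sn u·cn v·dn v + sn v·cn u·dn u)/D = -0.5687410770958053/0.9741103567496353 = -0.5838569245825013
cn(u+v) = (cn u·cn v − sn u·sn v·dn u·dn v)/D = -0.7908378938510755/0.9741103567496353 = -0.8118565708406032
dn(u+v) = (dn u·dn v − m·sn u·sn v·cn u·cn v)/D = 0.9560175119883676/0.9741103567496353 = 0.9814262884734755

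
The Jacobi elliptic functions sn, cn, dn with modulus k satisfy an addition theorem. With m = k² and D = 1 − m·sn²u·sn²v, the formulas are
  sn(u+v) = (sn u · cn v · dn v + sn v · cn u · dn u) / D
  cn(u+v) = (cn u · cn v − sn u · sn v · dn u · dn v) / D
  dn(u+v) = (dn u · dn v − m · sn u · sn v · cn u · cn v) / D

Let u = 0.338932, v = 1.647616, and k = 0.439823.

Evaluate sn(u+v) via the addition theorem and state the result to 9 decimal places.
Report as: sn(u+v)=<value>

sn(u+v)=0.956047082

sn u = 0.3313239842620582, cn u = 0.9435170467207868, dn u = 0.9893252965655048
sn v = 0.9999693538874108, cn v = 0.007828875142330939, dn v = 0.8980910784097334
m = k² = 0.193444271329
D = 1 − m·sn²u·sn²v = 0.9787658439729275
sn(u+v) = (sn u·cn v·dn v + sn v·cn u·dn u)/D = 0.9357462287459855/0.9787658439729275 = 0.9560470816469031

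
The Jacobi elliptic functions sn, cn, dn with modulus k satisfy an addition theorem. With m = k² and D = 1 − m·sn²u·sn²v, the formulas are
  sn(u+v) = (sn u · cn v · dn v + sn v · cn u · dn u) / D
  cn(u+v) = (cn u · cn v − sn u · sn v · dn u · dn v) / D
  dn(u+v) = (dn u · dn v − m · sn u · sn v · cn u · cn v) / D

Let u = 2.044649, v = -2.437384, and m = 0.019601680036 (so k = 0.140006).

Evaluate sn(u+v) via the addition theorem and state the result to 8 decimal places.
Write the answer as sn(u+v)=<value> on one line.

sn(u+v)=-0.38253936

sn u = 0.8952552975004483, cn u = -0.4455535347153962, dn u = 0.9921137058555008
sn v = -0.6583903078956101, cn v = -0.752676691859874, dn v = 0.9957424902604537
m = k² = 0.019601680036
D = 1 − m·sn²u·sn²v = 0.9931898927271885
sn(u+v) = (sn u·cn v·dn v + sn v·cn u·dn u)/D = -0.3799342254406669/0.9931898927271885 = -0.3825393595150369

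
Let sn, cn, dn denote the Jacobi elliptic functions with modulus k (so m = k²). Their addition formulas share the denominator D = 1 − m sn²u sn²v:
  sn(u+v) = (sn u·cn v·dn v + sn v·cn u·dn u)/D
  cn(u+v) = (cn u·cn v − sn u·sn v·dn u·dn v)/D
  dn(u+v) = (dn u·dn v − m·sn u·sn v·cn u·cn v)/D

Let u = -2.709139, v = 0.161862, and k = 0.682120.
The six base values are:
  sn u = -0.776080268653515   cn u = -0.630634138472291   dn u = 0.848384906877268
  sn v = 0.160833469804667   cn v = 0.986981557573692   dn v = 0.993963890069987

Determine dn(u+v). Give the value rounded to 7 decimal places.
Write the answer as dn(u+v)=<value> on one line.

m = k² = 0.4652876944
D = 1 − m·sn²u·sn²v = 0.9927508395301952
dn(u+v) = (dn u·dn v − m·sn u·sn v·cn u·cn v)/D = 0.8071153895663932/0.9927508395301952 = 0.8130090224334122

dn(u+v)=0.8130090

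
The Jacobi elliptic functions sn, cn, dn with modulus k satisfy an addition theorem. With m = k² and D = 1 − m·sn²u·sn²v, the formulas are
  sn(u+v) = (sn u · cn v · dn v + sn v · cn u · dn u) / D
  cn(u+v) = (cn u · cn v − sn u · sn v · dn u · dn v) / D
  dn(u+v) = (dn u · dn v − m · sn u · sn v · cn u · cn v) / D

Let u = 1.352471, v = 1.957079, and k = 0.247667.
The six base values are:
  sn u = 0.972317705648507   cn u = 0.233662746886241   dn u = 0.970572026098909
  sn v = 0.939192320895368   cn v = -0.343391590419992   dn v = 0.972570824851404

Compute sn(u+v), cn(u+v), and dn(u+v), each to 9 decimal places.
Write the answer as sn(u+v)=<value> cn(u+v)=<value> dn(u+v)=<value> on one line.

sn(u+v)=-0.117754728 cn(u+v)=-0.993042710 dn(u+v)=0.999574641

m = k² = 0.061338942889
D = 1 − m·sn²u·sn²v = 0.9488481033403847
sn(u+v) = (sn u·cn v·dn v + sn v·cn u·dn u)/D = -0.1117313499600879/0.9488481033403847 = -0.1177547276184057
cn(u+v) = (cn u·cn v − sn u·sn v·dn u·dn v)/D = -0.9422466920338547/0.9488481033403847 = -0.993042710120524
dn(u+v) = (dn u·dn v − m·sn u·sn v·cn u·cn v)/D = 0.9484445024970928/0.9488481033403847 = 0.9995746412498786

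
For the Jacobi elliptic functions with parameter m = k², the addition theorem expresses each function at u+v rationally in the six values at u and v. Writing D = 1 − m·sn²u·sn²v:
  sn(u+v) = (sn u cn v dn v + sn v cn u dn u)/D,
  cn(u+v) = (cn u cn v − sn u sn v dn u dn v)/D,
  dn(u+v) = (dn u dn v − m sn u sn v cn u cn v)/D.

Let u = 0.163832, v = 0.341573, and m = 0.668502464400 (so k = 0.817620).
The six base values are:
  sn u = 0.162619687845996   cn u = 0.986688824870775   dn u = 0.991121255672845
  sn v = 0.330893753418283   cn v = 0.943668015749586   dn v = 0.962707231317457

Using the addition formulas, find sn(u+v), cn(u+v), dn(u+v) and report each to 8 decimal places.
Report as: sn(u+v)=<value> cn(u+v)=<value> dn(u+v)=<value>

m = k² = 0.6685024644
D = 1 − m·sn²u·sn²v = 0.9980643519422814
sn(u+v) = (sn u·cn v·dn v + sn v·cn u·dn u)/D = 0.4713264420938708/0.9980643519422814 = 0.4722405335654427
cn(u+v) = (cn u·cn v − sn u·sn v·dn u·dn v)/D = 0.8797635111784867/0.9980643519422814 = 0.8814697263422187
dn(u+v) = (dn u·dn v − m·sn u·sn v·cn u·cn v)/D = 0.9206658210317921/0.9980643519422814 = 0.9224513622194119

sn(u+v)=0.47224053 cn(u+v)=0.88146973 dn(u+v)=0.92245136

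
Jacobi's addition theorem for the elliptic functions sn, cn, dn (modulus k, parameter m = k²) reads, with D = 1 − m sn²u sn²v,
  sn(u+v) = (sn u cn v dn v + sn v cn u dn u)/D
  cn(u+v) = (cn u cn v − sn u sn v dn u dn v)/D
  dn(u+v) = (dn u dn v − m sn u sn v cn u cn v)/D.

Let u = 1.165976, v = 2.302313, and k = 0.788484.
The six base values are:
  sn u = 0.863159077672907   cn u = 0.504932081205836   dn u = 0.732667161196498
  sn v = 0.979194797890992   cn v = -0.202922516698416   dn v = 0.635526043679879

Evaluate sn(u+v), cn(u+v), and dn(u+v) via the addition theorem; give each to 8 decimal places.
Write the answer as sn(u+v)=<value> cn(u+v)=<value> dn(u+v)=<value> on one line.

m = k² = 0.621707018256
D = 1 − m·sn²u·sn²v = 0.555874561088426
sn(u+v) = (sn u·cn v·dn v + sn v·cn u·dn u)/D = 0.2509351384989455/0.555874561088426 = 0.4514240371201803
cn(u+v) = (cn u·cn v − sn u·sn v·dn u·dn v)/D = -0.4960121812332488/0.555874561088426 = -0.8923095531877478
dn(u+v) = (dn u·dn v − m·sn u·sn v·cn u·cn v)/D = 0.5194695412317113/0.555874561088426 = 0.9345085700892084

sn(u+v)=0.45142404 cn(u+v)=-0.89230955 dn(u+v)=0.93450857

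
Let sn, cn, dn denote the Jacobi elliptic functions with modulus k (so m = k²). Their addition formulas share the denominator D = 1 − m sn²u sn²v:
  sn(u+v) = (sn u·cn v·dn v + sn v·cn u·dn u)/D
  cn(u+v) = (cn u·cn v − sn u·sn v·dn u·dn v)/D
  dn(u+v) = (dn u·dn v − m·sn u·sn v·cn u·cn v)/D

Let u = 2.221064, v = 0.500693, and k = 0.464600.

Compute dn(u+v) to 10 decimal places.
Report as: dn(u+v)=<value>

dn(u+v)=0.9643537560

sn u = 0.8798887856711328, cn u = -0.4751796763858691, dn u = 0.9126256410617673
sn v = 0.4762698665757315, cn v = 0.8792991608047485, dn v = 0.9752114556449252
m = k² = 0.21585316
D = 1 − m·sn²u·sn²v = 0.9620929327672486
dn(u+v) = (dn u·dn v − m·sn u·sn v·cn u·cn v)/D = 0.9277979332899874/0.9620929327672486 = 0.9643537559530562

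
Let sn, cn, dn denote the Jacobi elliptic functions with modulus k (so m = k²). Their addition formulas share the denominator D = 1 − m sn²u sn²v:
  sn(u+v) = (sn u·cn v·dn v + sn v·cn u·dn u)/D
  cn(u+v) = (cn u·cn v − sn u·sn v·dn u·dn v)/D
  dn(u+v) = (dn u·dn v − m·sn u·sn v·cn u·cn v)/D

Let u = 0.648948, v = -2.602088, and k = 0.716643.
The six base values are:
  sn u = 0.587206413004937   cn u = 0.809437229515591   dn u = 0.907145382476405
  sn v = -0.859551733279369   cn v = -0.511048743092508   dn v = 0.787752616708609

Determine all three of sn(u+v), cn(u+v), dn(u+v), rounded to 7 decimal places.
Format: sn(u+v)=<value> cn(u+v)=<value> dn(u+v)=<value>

m = k² = 0.513577189449
D = 1 − m·sn²u·sn²v = 0.8691627681749927
sn(u+v) = (sn u·cn v·dn v + sn v·cn u·dn u)/D = -0.8675468275106417/0.8691627681749927 = -0.9981408077709725
cn(u+v) = (cn u·cn v − sn u·sn v·dn u·dn v)/D = -0.05297565155651215/0.8691627681749927 = -0.06095020805797599
dn(u+v) = (dn u·dn v − m·sn u·sn v·cn u·cn v)/D = 0.6073767090727089/0.8691627681749927 = 0.698806634743497

sn(u+v)=-0.9981408 cn(u+v)=-0.0609502 dn(u+v)=0.6988066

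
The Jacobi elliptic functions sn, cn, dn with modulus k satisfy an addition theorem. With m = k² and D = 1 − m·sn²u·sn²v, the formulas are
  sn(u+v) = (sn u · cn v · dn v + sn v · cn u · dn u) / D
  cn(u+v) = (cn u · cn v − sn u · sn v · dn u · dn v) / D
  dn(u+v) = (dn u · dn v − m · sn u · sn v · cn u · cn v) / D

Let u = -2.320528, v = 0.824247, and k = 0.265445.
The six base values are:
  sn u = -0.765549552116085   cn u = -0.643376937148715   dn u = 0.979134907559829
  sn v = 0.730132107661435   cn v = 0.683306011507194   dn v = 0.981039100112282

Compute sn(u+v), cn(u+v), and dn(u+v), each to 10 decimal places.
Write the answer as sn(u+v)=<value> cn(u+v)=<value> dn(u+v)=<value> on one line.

sn(u+v)=-0.9950396402 cn(u+v)=0.0994792157 dn(u+v)=0.9644875544

m = k² = 0.070461048025
D = 1 − m·sn²u·sn²v = 0.9779860180502208
sn(u+v) = (sn u·cn v·dn v + sn v·cn u·dn u)/D = -0.9731348555531907/0.9779860180502208 = -0.9950396402325856
cn(u+v) = (cn u·cn v − sn u·sn v·dn u·dn v)/D = 0.09728928208799548/0.9779860180502208 = 0.09947921574784677
dn(u+v) = (dn u·dn v − m·sn u·sn v·cn u·cn v)/D = 0.943255342772505/0.9779860180502208 = 0.9644875543855348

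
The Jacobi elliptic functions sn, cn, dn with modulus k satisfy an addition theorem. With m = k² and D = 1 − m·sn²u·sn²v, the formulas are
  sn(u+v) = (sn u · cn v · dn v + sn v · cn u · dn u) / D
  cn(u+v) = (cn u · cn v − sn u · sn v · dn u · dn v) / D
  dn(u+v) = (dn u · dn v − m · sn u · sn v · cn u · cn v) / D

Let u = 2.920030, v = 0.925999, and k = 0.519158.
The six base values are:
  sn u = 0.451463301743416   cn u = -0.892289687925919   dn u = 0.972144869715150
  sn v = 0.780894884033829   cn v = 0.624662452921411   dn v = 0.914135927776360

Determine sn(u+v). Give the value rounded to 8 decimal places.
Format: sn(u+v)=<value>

sn(u+v)=-0.43412048

m = k² = 0.269525028964
D = 1 − m·sn²u·sn²v = 0.9665012066718563
sn(u+v) = (sn u·cn v·dn v + sn v·cn u·dn u)/D = -0.4195779708358801/0.9665012066718563 = -0.4341204831814907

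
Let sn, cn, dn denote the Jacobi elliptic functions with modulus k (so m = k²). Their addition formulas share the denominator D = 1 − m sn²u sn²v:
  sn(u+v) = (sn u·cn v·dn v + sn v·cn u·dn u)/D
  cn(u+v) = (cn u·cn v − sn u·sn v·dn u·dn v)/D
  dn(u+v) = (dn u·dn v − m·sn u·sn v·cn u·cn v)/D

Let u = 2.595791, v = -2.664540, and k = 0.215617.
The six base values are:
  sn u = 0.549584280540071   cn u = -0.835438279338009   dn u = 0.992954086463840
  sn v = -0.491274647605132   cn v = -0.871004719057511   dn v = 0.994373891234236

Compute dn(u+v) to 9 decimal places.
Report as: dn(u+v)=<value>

dn(u+v)=0.999890308

m = k² = 0.046490690689
D = 1 − m·sn²u·sn²v = 0.996610908387932
dn(u+v) = (dn u·dn v − m·sn u·sn v·cn u·cn v)/D = 0.996501587746268/0.996610908387932 = 0.9998903076007458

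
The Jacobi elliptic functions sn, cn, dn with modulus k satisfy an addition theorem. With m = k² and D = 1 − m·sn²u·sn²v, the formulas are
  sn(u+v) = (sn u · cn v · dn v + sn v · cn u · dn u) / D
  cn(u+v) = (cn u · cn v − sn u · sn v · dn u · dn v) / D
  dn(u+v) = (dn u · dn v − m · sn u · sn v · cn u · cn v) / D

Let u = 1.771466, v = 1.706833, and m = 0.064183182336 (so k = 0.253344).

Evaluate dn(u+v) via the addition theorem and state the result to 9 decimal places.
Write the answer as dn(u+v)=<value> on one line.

dn(u+v)=0.997474692

sn u = 0.9857746728577274, cn u = -0.1680722890670573, dn u = 0.9683129055687995
sn v = 0.9943545828153931, cn v = -0.10610826374051, dn v = 0.9677496854971522
m = k² = 0.064183182336
D = 1 − m·sn²u·sn²v = 0.9383321059692182
dn(u+v) = (dn u·dn v − m·sn u·sn v·cn u·cn v)/D = 0.9359625288201108/0.9383321059692182 = 0.9974746924526687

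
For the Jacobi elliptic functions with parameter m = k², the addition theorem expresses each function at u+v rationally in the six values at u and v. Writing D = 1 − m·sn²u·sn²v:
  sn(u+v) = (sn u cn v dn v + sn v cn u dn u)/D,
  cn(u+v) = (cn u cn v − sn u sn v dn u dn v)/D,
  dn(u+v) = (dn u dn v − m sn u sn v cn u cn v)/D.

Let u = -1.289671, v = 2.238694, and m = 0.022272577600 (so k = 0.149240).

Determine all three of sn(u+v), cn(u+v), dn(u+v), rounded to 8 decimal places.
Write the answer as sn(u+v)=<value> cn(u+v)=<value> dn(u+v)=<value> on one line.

sn(u+v)=0.81130208 cn(u+v)=0.58462717 dn(u+v)=0.99264291

sn u = -0.9591473434831048, cn u = 0.2829070050198529, dn u = 0.9897019949153195
sn v = 0.7944926714536949, cn v = -0.6072737397635199, dn v = 0.9929456856433365
m = k² = 0.0222725776
D = 1 − m·sn²u·sn²v = 0.9870663552366873
sn(u+v) = (sn u·cn v·dn v + sn v·cn u·dn u)/D = 0.8008089879887902/0.9870663552366873 = 0.8113020808988727
cn(u+v) = (cn u·cn v − sn u·sn v·dn u·dn v)/D = 0.5770658146144231/0.9870663552366873 = 0.5846271748124261
dn(u+v) = (dn u·dn v − m·sn u·sn v·cn u·cn v)/D = 0.9798044173217835/0.9870663552366873 = 0.9926429080716033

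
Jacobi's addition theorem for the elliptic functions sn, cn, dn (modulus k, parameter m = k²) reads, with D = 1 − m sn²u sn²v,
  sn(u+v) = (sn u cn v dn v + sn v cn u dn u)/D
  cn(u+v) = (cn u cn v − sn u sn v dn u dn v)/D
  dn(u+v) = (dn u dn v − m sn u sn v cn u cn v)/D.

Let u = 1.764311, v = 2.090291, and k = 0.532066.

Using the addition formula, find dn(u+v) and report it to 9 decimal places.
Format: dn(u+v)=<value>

sn u = 0.9987017038448885, cn u = -0.05094022710311283, dn u = 0.8471365738559848
sn v = 0.9462955016569234, cn v = -0.3233029903107481, dn v = 0.86400008443819
m = k² = 0.283094228356
D = 1 − m·sn²u·sn²v = 0.7471539647681154
dn(u+v) = (dn u·dn v − m·sn u·sn v·cn u·cn v)/D = 0.72751987160793/0.7471539647681154 = 0.9737214896982056

dn(u+v)=0.973721490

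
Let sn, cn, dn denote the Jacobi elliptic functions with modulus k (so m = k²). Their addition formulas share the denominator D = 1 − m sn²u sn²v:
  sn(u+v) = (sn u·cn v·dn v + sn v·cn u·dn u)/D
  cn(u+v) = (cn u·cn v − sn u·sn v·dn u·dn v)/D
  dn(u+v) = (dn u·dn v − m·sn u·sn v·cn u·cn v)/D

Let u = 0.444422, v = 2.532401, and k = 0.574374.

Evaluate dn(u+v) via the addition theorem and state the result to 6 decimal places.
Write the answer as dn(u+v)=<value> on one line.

sn u = 0.4257542880505618, cn u = 0.9048388178048946, dn u = 0.969638652089132
sn v = 0.7796444378719381, cn v = -0.6262224448990548, dn v = 0.8941299950211826
m = k² = 0.329905491876
D = 1 − m·sn²u·sn²v = 0.9636503045564416
dn(u+v) = (dn u·dn v − m·sn u·sn v·cn u·cn v)/D = 0.9290334643819643/0.9636503045564416 = 0.9640773836621045

dn(u+v)=0.964077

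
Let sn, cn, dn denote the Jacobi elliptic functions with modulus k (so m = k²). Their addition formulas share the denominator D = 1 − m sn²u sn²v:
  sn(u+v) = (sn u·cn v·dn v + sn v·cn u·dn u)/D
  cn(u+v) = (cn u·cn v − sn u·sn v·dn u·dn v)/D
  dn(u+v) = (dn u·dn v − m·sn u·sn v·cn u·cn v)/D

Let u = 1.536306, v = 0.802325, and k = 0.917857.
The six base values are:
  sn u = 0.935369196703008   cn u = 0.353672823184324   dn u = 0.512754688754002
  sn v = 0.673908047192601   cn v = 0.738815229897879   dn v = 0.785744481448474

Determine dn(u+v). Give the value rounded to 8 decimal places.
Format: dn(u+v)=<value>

dn(u+v)=0.39704018

m = k² = 0.842461472449
D = 1 − m·sn²u·sn²v = 0.6652524084724509
dn(u+v) = (dn u·dn v − m·sn u·sn v·cn u·cn v)/D = 0.2641319329261724/0.6652524084724509 = 0.3970401753714364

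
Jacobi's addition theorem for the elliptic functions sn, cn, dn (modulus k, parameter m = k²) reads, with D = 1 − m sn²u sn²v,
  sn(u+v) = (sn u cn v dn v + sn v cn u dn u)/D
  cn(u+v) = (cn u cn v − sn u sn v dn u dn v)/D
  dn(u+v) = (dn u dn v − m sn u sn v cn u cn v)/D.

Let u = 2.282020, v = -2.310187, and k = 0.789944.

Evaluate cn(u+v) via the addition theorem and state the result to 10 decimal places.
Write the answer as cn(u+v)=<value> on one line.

cn(u+v)=0.9996034017

sn u = 0.9821516388375966, cn u = -0.1880908246795236, dn u = 0.630923811032989
sn v = -0.978644445046663, cn v = -0.2055603322124892, dn v = 0.6343154696888439
m = k² = 0.624011523136
D = 1 − m·sn²u·sn²v = 0.4234996550711792
cn(u+v) = (cn u·cn v − sn u·sn v·dn u·dn v)/D = 0.4233316958375746/0.4234996550711792 = 0.9996034017227796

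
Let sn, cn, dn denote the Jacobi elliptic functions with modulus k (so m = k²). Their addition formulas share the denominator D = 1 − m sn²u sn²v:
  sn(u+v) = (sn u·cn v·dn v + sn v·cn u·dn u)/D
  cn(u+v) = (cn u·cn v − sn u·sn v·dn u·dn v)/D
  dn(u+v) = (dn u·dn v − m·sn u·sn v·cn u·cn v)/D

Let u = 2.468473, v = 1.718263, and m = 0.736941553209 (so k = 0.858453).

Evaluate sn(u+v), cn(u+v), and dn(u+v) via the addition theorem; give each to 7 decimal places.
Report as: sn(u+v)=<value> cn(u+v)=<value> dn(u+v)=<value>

sn u = 0.9848939083347765, cn u = -0.1731588557511538, dn u = 0.5339989648450675
sn v = 0.9764175737764289, cn v = 0.2158905315676256, dn v = 0.5453497506143516
m = k² = 0.736941553209
D = 1 − m·sn²u·sn²v = 0.3184729109817364
sn(u+v) = (sn u·cn v·dn v + sn v·cn u·dn u)/D = 0.02567125726543035/0.3184729109817364 = 0.08060734957423907
cn(u+v) = (cn u·cn v − sn u·sn v·dn u·dn v)/D = -0.3174365788304699/0.3184729109817364 = -0.9967459331216839
dn(u+v) = (dn u·dn v − m·sn u·sn v·cn u·cn v)/D = 0.3177095224163986/0.3184729109817364 = 0.9976029717473157

sn(u+v)=0.0806073 cn(u+v)=-0.9967459 dn(u+v)=0.9976030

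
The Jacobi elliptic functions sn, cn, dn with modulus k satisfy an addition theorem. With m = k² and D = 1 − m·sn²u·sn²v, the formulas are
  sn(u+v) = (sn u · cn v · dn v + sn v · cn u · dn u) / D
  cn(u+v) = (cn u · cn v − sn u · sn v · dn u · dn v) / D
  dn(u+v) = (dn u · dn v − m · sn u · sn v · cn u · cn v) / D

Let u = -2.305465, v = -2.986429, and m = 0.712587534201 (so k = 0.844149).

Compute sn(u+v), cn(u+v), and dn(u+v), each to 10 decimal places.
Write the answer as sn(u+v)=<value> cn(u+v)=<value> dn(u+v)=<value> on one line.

sn u = -0.9935339608638639, cn u = -0.1135353187786165, dn u = 0.5446080338400306
sn v = -0.8666128175808584, cn v = -0.4989811864234621, dn v = 0.6817874266568207
m = k² = 0.712587534201
D = 1 − m·sn²u·sn²v = 0.471732527411881
sn(u+v) = (sn u·cn v·dn v + sn v·cn u·dn u)/D = 0.3915839759106106/0.471732527411881 = 0.8300974665855705
cn(u+v) = (cn u·cn v − sn u·sn v·dn u·dn v)/D = -0.2630467016110245/0.471732527411881 = -0.5576183246345278
dn(u+v) = (dn u·dn v − m·sn u·sn v·cn u·cn v)/D = 0.33654839598169/0.471732527411881 = 0.7134305489344422

sn(u+v)=0.8300974666 cn(u+v)=-0.5576183246 dn(u+v)=0.7134305489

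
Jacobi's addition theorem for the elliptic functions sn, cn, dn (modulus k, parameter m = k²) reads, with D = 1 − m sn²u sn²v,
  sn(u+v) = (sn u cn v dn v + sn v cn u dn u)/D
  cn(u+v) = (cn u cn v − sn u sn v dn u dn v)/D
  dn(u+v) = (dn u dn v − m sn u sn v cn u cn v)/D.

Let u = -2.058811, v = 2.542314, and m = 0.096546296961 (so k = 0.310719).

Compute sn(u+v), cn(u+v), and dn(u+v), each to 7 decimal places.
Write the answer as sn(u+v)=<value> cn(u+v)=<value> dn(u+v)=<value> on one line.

sn u = -0.9101918107525439, cn u = -0.414186995980083, dn u = 0.959174803698467
sn v = 0.6248395749776703, cn v = -0.7807531655662527, dn v = 0.9809719470082633
m = k² = 0.096546296961
D = 1 − m·sn²u·sn²v = 0.9687724059438139
sn(u+v) = (sn u·cn v·dn v + sn v·cn u·dn u)/D = 0.4488782861495678/0.9687724059438139 = 0.4633475142309136
cn(u+v) = (cn u·cn v − sn u·sn v·dn u·dn v)/D = 0.8585034995511623/0.9687724059438139 = 0.8861766646984298
dn(u+v) = (dn u·dn v − m·sn u·sn v·cn u·cn v)/D = 0.9586796626045738/0.9687724059438139 = 0.989581925251672

sn(u+v)=0.4633475 cn(u+v)=0.8861767 dn(u+v)=0.9895819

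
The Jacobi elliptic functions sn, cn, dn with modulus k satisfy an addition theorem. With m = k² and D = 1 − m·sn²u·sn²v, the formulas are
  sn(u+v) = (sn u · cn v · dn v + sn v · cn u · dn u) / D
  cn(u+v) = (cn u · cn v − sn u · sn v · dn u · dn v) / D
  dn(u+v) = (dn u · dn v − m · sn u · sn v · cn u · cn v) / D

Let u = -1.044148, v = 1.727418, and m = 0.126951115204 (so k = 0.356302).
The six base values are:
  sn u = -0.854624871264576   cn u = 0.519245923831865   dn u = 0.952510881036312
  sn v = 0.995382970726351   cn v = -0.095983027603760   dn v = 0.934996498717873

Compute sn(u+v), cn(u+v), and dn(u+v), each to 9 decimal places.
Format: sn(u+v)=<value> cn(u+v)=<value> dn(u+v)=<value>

m = k² = 0.126951115204
D = 1 − m·sn²u·sn²v = 0.9081312117289761
sn(u+v) = (sn u·cn v·dn v + sn v·cn u·dn u)/D = 0.5690011469460622/0.9081312117289761 = 0.6265627032714251
cn(u+v) = (cn u·cn v − sn u·sn v·dn u·dn v)/D = 0.7077711441492964/0.9081312117289761 = 0.7793710149018913
dn(u+v) = (dn u·dn v − m·sn u·sn v·cn u·cn v)/D = 0.8852120152861055/0.9081312117289761 = 0.9747622412412903

sn(u+v)=0.626562703 cn(u+v)=0.779371015 dn(u+v)=0.974762241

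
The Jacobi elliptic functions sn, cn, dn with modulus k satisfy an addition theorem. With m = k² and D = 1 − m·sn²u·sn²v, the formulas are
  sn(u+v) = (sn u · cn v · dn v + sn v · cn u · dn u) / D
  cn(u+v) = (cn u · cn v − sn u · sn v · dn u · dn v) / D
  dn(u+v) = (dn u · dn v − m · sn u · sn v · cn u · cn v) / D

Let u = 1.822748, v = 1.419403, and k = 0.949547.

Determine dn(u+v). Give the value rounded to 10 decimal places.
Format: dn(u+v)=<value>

sn u = 0.9662449928149829, cn u = 0.2576249480542863, dn u = 0.3977472340973904
sn v = 0.9036140923989009, cn v = 0.4283474898001744, dn v = 0.5136095098422329
m = k² = 0.901639505209
D = 1 − m·sn²u·sn²v = 0.3126571243901201
dn(u+v) = (dn u·dn v − m·sn u·sn v·cn u·cn v)/D = 0.1174132602956118/0.3126571243901201 = 0.3755336153770434

dn(u+v)=0.3755336154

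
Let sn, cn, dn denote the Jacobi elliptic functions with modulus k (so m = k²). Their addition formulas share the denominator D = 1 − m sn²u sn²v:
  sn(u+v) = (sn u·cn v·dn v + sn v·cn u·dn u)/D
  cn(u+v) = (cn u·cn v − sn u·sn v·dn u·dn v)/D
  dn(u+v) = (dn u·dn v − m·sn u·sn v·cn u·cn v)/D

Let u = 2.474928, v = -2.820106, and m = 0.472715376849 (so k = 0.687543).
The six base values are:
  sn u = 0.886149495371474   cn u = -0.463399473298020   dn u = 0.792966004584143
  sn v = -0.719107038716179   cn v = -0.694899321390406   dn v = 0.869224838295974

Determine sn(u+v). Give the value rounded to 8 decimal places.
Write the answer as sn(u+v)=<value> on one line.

m = k² = 0.472715376849
D = 1 − m·sn²u·sn²v = 0.8080443949050681
sn(u+v) = (sn u·cn v·dn v + sn v·cn u·dn u)/D = -0.2710122482864918/0.8080443949050681 = -0.3353927704904521

sn(u+v)=-0.33539277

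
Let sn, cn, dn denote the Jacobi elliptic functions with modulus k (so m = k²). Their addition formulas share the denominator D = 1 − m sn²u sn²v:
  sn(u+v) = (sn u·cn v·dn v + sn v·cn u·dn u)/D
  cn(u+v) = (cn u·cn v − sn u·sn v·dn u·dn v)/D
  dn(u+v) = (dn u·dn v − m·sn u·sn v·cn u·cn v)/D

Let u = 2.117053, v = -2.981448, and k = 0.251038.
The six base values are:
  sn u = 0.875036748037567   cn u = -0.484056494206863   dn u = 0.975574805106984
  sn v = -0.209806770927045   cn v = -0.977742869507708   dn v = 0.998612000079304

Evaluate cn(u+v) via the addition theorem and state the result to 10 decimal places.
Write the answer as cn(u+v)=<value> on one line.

m = k² = 0.063020077444
D = 1 − m·sn²u·sn²v = 0.9978759217297081
cn(u+v) = (cn u·cn v − sn u·sn v·dn u·dn v)/D = 0.6521386350615831/0.9978759217297081 = 0.6535267770878493

cn(u+v)=0.6535267771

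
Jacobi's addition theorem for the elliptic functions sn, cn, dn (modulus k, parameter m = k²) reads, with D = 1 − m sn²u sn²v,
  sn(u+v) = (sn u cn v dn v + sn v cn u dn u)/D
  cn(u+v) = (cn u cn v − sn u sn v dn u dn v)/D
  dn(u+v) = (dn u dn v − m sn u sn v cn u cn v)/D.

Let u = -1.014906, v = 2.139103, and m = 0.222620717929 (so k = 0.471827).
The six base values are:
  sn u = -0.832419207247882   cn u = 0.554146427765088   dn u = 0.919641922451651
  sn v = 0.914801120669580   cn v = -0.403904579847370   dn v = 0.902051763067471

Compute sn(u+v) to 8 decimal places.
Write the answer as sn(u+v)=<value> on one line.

sn(u+v)=0.88354284

m = k² = 0.222620717929
D = 1 − m·sn²u·sn²v = 0.8709068672715322
sn(u+v) = (sn u·cn v·dn v + sn v·cn u·dn u)/D = 0.7694835263571515/0.8709068672715322 = 0.8835428393943771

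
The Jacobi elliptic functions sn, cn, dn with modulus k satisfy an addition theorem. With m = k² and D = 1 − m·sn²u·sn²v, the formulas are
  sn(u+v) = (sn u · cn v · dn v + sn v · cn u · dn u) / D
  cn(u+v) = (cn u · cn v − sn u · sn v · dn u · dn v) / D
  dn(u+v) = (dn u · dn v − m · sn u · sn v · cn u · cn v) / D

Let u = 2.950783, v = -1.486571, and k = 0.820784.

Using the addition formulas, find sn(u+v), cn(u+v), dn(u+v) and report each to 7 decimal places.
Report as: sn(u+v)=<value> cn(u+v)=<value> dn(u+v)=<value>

sn u = 0.8427664261555863, cn u = -0.5382794357440572, dn u = 0.7221569885999184
sn v = -0.9473851950947635, cn v = 0.3200957546036136, dn v = 0.6287610052887319
m = k² = 0.673686374656
D = 1 − m·sn²u·sn²v = 0.5705373464668244
sn(u+v) = (sn u·cn v·dn v + sn v·cn u·dn u)/D = 0.5378880238056954/0.5705373464668244 = 0.9427744338502694
cn(u+v) = (cn u·cn v − sn u·sn v·dn u·dn v)/D = 0.1902349535700758/0.5705373464668244 = 0.3334312026165277
dn(u+v) = (dn u·dn v − m·sn u·sn v·cn u·cn v)/D = 0.3613855922367389/0.5705373464668244 = 0.6334126845064519

sn(u+v)=0.9427744 cn(u+v)=0.3334312 dn(u+v)=0.6334127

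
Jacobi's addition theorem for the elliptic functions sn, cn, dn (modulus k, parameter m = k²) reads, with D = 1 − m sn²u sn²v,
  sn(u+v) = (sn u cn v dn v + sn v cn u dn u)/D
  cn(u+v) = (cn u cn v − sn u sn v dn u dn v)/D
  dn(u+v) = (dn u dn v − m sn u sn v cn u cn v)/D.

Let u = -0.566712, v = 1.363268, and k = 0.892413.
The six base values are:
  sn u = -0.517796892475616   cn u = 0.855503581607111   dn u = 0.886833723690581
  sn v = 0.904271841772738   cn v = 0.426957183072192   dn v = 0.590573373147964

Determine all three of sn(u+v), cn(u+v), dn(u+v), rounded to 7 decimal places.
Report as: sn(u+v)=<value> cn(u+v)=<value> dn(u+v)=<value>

m = k² = 0.796400962569
D = 1 − m·sn²u·sn²v = 0.8253982184539495
sn(u+v) = (sn u·cn v·dn v + sn v·cn u·dn u)/D = 0.5554992351858602/0.8253982184539495 = 0.6730075529195639
cn(u+v) = (cn u·cn v − sn u·sn v·dn u·dn v)/D = 0.6104939137574412/0.8253982184539495 = 0.7396356087379923
dn(u+v) = (dn u·dn v − m·sn u·sn v·cn u·cn v)/D = 0.6599464278298504/0.8253982184539495 = 0.799549130437904

sn(u+v)=0.6730076 cn(u+v)=0.7396356 dn(u+v)=0.7995491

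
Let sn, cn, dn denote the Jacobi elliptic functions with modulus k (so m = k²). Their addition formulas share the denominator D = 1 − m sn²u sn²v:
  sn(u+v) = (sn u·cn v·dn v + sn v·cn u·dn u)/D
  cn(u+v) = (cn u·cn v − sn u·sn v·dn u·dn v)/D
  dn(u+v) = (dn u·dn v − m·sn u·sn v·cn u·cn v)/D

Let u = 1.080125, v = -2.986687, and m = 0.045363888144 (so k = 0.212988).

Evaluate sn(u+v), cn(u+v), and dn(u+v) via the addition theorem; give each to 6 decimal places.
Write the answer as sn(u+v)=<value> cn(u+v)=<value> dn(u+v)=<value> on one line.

sn(u+v)=-0.952203 cn(u+v)=-0.305467 dn(u+v)=0.979219

sn u = 0.8784420436056725, cn u = 0.4778489050169414, dn u = 0.9823413270557677
sn v = -0.1902536446687057, cn v = -0.9817349696788201, dn v = 0.9991786568588741
m = k² = 0.045363888144
D = 1 − m·sn²u·sn²v = 0.9987329245726184
sn(u+v) = (sn u·cn v·dn v + sn v·cn u·dn u)/D = -0.9509960507095683/0.9987329245726184 = -0.9522025631792625
cn(u+v) = (cn u·cn v − sn u·sn v·dn u·dn v)/D = -0.305080261833144/0.9987329245726184 = -0.3054673119579943
dn(u+v) = (dn u·dn v − m·sn u·sn v·cn u·cn v)/D = 0.9779778369556635/0.9987329245726184 = 0.9792185807573767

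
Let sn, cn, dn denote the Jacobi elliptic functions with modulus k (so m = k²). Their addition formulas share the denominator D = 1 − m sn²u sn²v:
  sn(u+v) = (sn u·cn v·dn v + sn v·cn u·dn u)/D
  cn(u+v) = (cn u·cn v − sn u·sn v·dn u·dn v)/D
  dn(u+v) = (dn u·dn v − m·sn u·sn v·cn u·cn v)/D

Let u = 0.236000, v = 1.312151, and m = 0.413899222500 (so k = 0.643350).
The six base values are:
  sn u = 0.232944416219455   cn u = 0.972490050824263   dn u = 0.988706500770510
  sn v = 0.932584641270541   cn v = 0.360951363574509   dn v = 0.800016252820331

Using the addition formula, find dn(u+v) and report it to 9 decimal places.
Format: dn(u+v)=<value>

dn(u+v)=0.774548433

m = k² = 0.4138992225
D = 1 − m·sn²u·sn²v = 0.9804666947226088
dn(u+v) = (dn u·dn v − m·sn u·sn v·cn u·cn v)/D = 0.7594189419580359/0.9804666947226088 = 0.7745484329509926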